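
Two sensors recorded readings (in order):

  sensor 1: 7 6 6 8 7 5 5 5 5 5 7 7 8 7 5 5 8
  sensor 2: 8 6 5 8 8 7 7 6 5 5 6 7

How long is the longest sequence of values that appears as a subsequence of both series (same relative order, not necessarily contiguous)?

Taking 6 (sensor 1 #2, sensor 2 #2) → 8 (sensor 1 #4, sensor 2 #5) → 7 (sensor 1 #5, sensor 2 #7) → 5 (sensor 1 #6, sensor 2 #9) → 5 (sensor 1 #7, sensor 2 #10) → 7 (sensor 1 #14, sensor 2 #12) gives a common subsequence of length 6. dp[17][12] = 6 confirms this is the maximum.

6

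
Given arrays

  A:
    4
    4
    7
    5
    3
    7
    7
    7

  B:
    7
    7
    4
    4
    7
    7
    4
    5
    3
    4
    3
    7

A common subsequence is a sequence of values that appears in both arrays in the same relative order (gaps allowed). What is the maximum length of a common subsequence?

6

Let dp[i][j] be the LCS length of the first i values of A and the first j values of B. dp[i][j] = dp[i-1][j-1]+1 when the i-th and j-th values match, else max(dp[i-1][j], dp[i][j-1]).
    ·  7  7  4  4  7  7  4  5  3  4  3  7
 ·  0  0  0  0  0  0  0  0  0  0  0  0  0
 4  0  0  0  1  1  1  1  1  1  1  1  1  1
 4  0  0  0  1  2  2  2  2  2  2  2  2  2
 7  0  1  1  1  2  3  3  3  3  3  3  3  3
 5  0  1  1  1  2  3  3  3  4  4  4  4  4
 3  0  1  1  1  2  3  3  3  4  5  5  5  5
 7  0  1  2  2  2  3  4  4  4  5  5  5  6
 7  0  1  2  2  2  3  4  4  4  5  5  5  6
 7  0  1  2  2  2  3  4  4  4  5  5  5  6
dp[8][12] = 6. One LCS (by backtracking along matches): 4, 4, 7, 5, 3, 7.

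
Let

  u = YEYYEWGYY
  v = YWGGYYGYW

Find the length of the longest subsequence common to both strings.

One common subsequence of length 5: Y [1,1] → Y [3,5] → Y [4,6] → G [7,7] → Y [8,8]. dp[9][9] = 5 confirms this is the maximum.

5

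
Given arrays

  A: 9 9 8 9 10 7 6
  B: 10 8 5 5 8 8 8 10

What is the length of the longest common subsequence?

2

One common subsequence of length 2: 8 [3,7], then 10 [5,8]. The LCS DP gives dp[7][8] = 2, so this is optimal.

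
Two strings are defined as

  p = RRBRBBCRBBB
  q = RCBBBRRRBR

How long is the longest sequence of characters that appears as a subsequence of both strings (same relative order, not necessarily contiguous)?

Let dp[i][j] be the LCS length of the first i characters of p and the first j characters of q. dp[i][j] = dp[i-1][j-1]+1 when the i-th and j-th characters match, else max(dp[i-1][j], dp[i][j-1]).
    ·  R  C  B  B  B  R  R  R  B  R
 ·  0  0  0  0  0  0  0  0  0  0  0
 R  0  1  1  1  1  1  1  1  1  1  1
 R  0  1  1  1  1  1  2  2  2  2  2
 B  0  1  1  2  2  2  2  2  2  3  3
 R  0  1  1  2  2  2  3  3  3  3  4
 B  0  1  1  2  3  3  3  3  3  4  4
 B  0  1  1  2  3  4  4  4  4  4  4
 C  0  1  2  2  3  4  4  4  4  4  4
 R  0  1  2  2  3  4  5  5  5  5  5
 B  0  1  2  3  3  4  5  5  5  6  6
 B  0  1  2  3  4  4  5  5  5  6  6
 B  0  1  2  3  4  5  5  5  5  6  6
dp[11][10] = 6. One LCS (by backtracking along matches): RBBBRB.

6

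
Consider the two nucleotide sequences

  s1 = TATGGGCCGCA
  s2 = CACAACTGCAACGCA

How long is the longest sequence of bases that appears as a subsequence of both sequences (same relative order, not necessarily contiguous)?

One common subsequence of length 8: A (s1 #2, s2 #5), then T (s1 #3, s2 #7), then G (s1 #6, s2 #8), then C (s1 #7, s2 #9), then C (s1 #8, s2 #12), then G (s1 #9, s2 #13), then C (s1 #10, s2 #14), then A (s1 #11, s2 #15). The LCS DP gives dp[11][15] = 8, so this is optimal.

8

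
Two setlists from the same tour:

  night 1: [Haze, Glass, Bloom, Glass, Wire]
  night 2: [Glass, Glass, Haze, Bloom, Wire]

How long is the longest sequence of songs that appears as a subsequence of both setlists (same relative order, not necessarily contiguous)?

Match Haze at night 1[1]=night 2[3], Bloom at night 1[3]=night 2[4], Wire at night 1[5]=night 2[5] — 3 songs in the same relative order in both, and the DP table's final entry dp[5][5] is also 3, so no common subsequence is longer.

3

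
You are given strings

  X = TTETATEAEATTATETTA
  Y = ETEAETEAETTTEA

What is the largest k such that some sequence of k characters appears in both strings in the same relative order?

12

Pick T at X[2]=Y[2], E at X[3]=Y[3], A at X[5]=Y[4], T at X[6]=Y[6], E at X[7]=Y[7], A at X[8]=Y[8], E at X[9]=Y[9], T at X[11]=Y[10], T at X[12]=Y[11], T at X[14]=Y[12], E at X[15]=Y[13], A at X[18]=Y[14]; all 12 characters appear in both, in order. The LCS DP gives dp[18][14] = 12, so this is optimal.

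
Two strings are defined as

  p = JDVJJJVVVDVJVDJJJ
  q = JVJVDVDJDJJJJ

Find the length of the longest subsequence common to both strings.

11

Pick J (p #1, q #1), then V (p #3, q #2), then J (p #6, q #3), then V (p #7, q #4), then V (p #9, q #6), then D (p #10, q #7), then J (p #12, q #8), then D (p #14, q #9), then J (p #15, q #11), then J (p #16, q #12), then J (p #17, q #13); all 11 characters appear in both, in order, and the DP table's final entry dp[17][13] is also 11, so no common subsequence is longer.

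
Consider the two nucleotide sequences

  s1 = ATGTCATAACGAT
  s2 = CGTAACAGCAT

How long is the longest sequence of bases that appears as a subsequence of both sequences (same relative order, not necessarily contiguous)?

8

Let dp[i][j] be the LCS length of the first i bases of s1 and the first j bases of s2. dp[i][j] = dp[i-1][j-1]+1 when the i-th and j-th bases match, else max(dp[i-1][j], dp[i][j-1]).
    ·  C  G  T  A  A  C  A  G  C  A  T
 ·  0  0  0  0  0  0  0  0  0  0  0  0
 A  0  0  0  0  1  1  1  1  1  1  1  1
 T  0  0  0  1  1  1  1  1  1  1  1  2
 G  0  0  1  1  1  1  1  1  2  2  2  2
 T  0  0  1  2  2  2  2  2  2  2  2  3
 C  0  1  1  2  2  2  3  3  3  3  3  3
 A  0  1  1  2  3  3  3  4  4  4  4  4
 T  0  1  1  2  3  3  3  4  4  4  4  5
 A  0  1  1  2  3  4  4  4  4  4  5  5
 A  0  1  1  2  3  4  4  5  5  5  5  5
 C  0  1  1  2  3  4  5  5  5  6  6  6
 G  0  1  2  2  3  4  5  5  6  6  6  6
 A  0  1  2  2  3  4  5  6  6  6  7  7
 T  0  1  2  3  3  4  5  6  6  6  7  8
dp[13][11] = 8. One LCS (by backtracking along matches): GTAAACAT.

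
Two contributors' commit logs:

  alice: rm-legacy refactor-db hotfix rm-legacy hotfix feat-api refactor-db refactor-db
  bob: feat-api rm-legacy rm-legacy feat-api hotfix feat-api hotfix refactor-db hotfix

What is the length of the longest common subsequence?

Pick rm-legacy (alice #1, bob #2); then rm-legacy (alice #4, bob #3); then hotfix (alice #5, bob #5); then feat-api (alice #6, bob #6); then refactor-db (alice #7, bob #8); all 5 commits appear in both, in order. The LCS DP gives dp[8][9] = 5, so this is optimal.

5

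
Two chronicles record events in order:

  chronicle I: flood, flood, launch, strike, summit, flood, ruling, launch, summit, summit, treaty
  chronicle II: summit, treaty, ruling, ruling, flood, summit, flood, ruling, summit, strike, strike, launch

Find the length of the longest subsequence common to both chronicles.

Match flood (chronicle I #2, chronicle II #5); then summit (chronicle I #5, chronicle II #6); then flood (chronicle I #6, chronicle II #7); then ruling (chronicle I #7, chronicle II #8); then launch (chronicle I #8, chronicle II #12) — 5 events in the same relative order in both. The LCS DP gives dp[11][12] = 5, so this is optimal.

5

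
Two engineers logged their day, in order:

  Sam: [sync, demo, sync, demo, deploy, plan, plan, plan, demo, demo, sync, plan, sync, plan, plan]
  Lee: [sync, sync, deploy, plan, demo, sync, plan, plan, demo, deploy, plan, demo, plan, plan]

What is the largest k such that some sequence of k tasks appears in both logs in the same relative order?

Taking sync [1,1], sync [3,2], deploy [5,3], plan [6,4], plan [7,7], plan [8,8], demo [9,9], demo [10,12], plan [14,13], plan [15,14] gives a common subsequence of length 10, and the DP table's final entry dp[15][14] is also 10, so no common subsequence is longer.

10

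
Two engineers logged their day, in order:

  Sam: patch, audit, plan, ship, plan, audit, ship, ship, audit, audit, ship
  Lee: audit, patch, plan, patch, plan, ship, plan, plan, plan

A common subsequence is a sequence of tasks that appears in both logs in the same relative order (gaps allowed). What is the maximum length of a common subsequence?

4

Pick patch at Sam[1]=Lee[4], plan at Sam[3]=Lee[5], ship at Sam[4]=Lee[6], plan at Sam[5]=Lee[9]; all 4 tasks appear in both, in order. dp[11][9] = 4 confirms this is the maximum.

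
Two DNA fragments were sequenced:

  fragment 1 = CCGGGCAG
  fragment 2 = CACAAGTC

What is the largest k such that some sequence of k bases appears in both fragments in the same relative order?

Match C (fragment 1 #1, fragment 2 #1), C (fragment 1 #2, fragment 2 #3), G (fragment 1 #3, fragment 2 #6), C (fragment 1 #6, fragment 2 #8) — 4 bases in the same relative order in both, and the DP table's final entry dp[8][8] is also 4, so no common subsequence is longer.

4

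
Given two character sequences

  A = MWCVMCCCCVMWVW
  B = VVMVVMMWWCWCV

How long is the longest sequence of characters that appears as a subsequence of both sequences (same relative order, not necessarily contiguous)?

6

One common subsequence of length 6: M [1,3]; then V [4,5]; then M [5,7]; then C [6,10]; then C [9,12]; then V [13,13]. The LCS DP gives dp[14][13] = 6, so this is optimal.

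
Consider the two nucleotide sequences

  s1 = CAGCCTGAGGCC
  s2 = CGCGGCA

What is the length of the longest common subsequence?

Pick C (s1 #1, s2 #1); then G (s1 #3, s2 #2); then C (s1 #5, s2 #3); then G (s1 #9, s2 #4); then G (s1 #10, s2 #5); then C (s1 #11, s2 #6); all 6 bases appear in both, in order. The LCS DP gives dp[12][7] = 6, so this is optimal.

6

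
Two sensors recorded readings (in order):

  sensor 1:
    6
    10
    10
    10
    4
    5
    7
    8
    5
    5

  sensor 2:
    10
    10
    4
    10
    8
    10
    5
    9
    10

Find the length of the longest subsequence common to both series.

5

One common subsequence of length 5: 10 at sensor 1[2]=sensor 2[1] → 10 at sensor 1[3]=sensor 2[2] → 10 at sensor 1[4]=sensor 2[4] → 8 at sensor 1[8]=sensor 2[5] → 5 at sensor 1[9]=sensor 2[7]. Since dp[10][9] = 5, nothing longer is possible.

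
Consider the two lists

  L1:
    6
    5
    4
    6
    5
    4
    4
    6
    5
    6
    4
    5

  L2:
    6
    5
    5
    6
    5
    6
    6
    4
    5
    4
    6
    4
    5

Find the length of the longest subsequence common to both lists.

Pick 6 [1,1]; then 5 [2,3]; then 6 [4,4]; then 5 [5,5]; then 4 [6,8]; then 4 [7,10]; then 6 [10,11]; then 4 [11,12]; then 5 [12,13]; all 9 values appear in both, in order, and the DP table's final entry dp[12][13] is also 9, so no common subsequence is longer.

9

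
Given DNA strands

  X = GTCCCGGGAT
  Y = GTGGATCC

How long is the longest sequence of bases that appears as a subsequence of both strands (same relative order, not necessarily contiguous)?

6

One common subsequence of length 6: G [1,1]; then T [2,2]; then G [7,3]; then G [8,4]; then A [9,5]; then T [10,6]. Since dp[10][8] = 6, nothing longer is possible.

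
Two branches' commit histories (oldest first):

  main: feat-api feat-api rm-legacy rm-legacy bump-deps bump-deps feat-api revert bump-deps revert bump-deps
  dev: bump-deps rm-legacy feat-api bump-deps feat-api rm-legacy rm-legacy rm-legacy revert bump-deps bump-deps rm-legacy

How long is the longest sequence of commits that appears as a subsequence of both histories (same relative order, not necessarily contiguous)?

7

Taking feat-api (main #1, dev #3), then feat-api (main #2, dev #5), then rm-legacy (main #3, dev #7), then rm-legacy (main #4, dev #8), then revert (main #8, dev #9), then bump-deps (main #9, dev #10), then bump-deps (main #11, dev #11) gives a common subsequence of length 7, and the DP table's final entry dp[11][12] is also 7, so no common subsequence is longer.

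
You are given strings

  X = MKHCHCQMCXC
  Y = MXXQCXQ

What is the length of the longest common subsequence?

4

Pick M at X[1]=Y[1]; then Q at X[7]=Y[4]; then C at X[9]=Y[5]; then X at X[10]=Y[6]; all 4 characters appear in both, in order. dp[11][7] = 4 confirms this is the maximum.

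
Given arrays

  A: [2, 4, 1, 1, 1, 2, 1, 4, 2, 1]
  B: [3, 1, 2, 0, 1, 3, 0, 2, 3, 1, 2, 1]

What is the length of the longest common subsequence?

Let dp[i][j] be the LCS length of the first i values of A and the first j values of B. dp[i][j] = dp[i-1][j-1]+1 when the i-th and j-th values match, else max(dp[i-1][j], dp[i][j-1]).
    ·  3  1  2  0  1  3  0  2  3  1  2  1
 ·  0  0  0  0  0  0  0  0  0  0  0  0  0
 2  0  0  0  1  1  1  1  1  1  1  1  1  1
 4  0  0  0  1  1  1  1  1  1  1  1  1  1
 1  0  0  1  1  1  2  2  2  2  2  2  2  2
 1  0  0  1  1  1  2  2  2  2  2  3  3  3
 1  0  0  1  1  1  2  2  2  2  2  3  3  4
 2  0  0  1  2  2  2  2  2  3  3  3  4  4
 1  0  0  1  2  2  3  3  3  3  3  4  4  5
 4  0  0  1  2  2  3  3  3  3  3  4  4  5
 2  0  0  1  2  2  3  3  3  4  4  4  5  5
 1  0  0  1  2  2  3  3  3  4  4  5  5  6
dp[10][12] = 6. One LCS (by backtracking along matches): 2, 1, 2, 1, 2, 1.

6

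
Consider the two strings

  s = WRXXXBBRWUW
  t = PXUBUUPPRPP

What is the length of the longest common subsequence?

Taking X [3,2], then B [6,4], then R [8,9] gives a common subsequence of length 3. dp[11][11] = 3 confirms this is the maximum.

3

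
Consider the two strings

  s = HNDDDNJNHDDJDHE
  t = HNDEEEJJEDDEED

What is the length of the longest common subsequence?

Pick H [1,1], then N [2,2], then D [3,3], then J [7,8], then D [10,10], then D [11,11], then D [13,14]; all 7 characters appear in both, in order. dp[15][14] = 7 confirms this is the maximum.

7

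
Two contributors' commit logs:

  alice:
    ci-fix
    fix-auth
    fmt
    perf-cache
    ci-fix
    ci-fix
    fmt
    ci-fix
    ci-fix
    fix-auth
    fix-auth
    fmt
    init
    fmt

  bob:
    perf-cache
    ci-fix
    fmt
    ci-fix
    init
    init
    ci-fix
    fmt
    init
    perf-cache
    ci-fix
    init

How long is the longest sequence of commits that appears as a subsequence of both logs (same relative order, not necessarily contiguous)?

Taking ci-fix at alice[1]=bob[2], then fmt at alice[3]=bob[3], then ci-fix at alice[5]=bob[4], then ci-fix at alice[6]=bob[7], then fmt at alice[7]=bob[8], then ci-fix at alice[9]=bob[11], then init at alice[13]=bob[12] gives a common subsequence of length 7. Since dp[14][12] = 7, nothing longer is possible.

7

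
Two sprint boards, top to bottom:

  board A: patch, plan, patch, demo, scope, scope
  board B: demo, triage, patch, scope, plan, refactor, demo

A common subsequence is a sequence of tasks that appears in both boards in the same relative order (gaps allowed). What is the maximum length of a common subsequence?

Pick patch at board A[1]=board B[3], then plan at board A[2]=board B[5], then demo at board A[4]=board B[7]; all 3 tasks appear in both, in order. dp[6][7] = 3 confirms this is the maximum.

3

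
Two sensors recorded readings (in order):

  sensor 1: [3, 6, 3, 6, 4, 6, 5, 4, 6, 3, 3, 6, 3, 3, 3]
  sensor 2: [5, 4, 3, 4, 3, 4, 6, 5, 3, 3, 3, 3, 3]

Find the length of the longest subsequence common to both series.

10

One common subsequence of length 10: 3 (sensor 1 #1, sensor 2 #3), 3 (sensor 1 #3, sensor 2 #5), 4 (sensor 1 #5, sensor 2 #6), 6 (sensor 1 #6, sensor 2 #7), 5 (sensor 1 #7, sensor 2 #8), 3 (sensor 1 #10, sensor 2 #9), 3 (sensor 1 #11, sensor 2 #10), 3 (sensor 1 #13, sensor 2 #11), 3 (sensor 1 #14, sensor 2 #12), 3 (sensor 1 #15, sensor 2 #13). The LCS DP gives dp[15][13] = 10, so this is optimal.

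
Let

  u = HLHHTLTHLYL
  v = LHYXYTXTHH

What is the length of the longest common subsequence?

Let dp[i][j] be the LCS length of the first i characters of u and the first j characters of v. dp[i][j] = dp[i-1][j-1]+1 when the i-th and j-th characters match, else max(dp[i-1][j], dp[i][j-1]).
    ·  L  H  Y  X  Y  T  X  T  H  H
 ·  0  0  0  0  0  0  0  0  0  0  0
 H  0  0  1  1  1  1  1  1  1  1  1
 L  0  1  1  1  1  1  1  1  1  1  1
 H  0  1  2  2  2  2  2  2  2  2  2
 H  0  1  2  2  2  2  2  2  2  3  3
 T  0  1  2  2  2  2  3  3  3  3  3
 L  0  1  2  2  2  2  3  3  3  3  3
 T  0  1  2  2  2  2  3  3  4  4  4
 H  0  1  2  2  2  2  3  3  4  5  5
 L  0  1  2  2  2  2  3  3  4  5  5
 Y  0  1  2  3  3  3  3  3  4  5  5
 L  0  1  2  3  3  3  3  3  4  5  5
dp[11][10] = 5. One LCS (by backtracking along matches): LHTTH.

5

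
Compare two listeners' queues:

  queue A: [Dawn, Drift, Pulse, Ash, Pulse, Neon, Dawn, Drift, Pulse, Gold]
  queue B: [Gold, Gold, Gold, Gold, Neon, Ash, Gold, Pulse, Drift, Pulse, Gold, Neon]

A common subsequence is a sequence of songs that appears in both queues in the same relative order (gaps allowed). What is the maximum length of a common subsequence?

5

Taking Ash at queue A[4]=queue B[6], then Pulse at queue A[5]=queue B[8], then Drift at queue A[8]=queue B[9], then Pulse at queue A[9]=queue B[10], then Gold at queue A[10]=queue B[11] gives a common subsequence of length 5. Since dp[10][12] = 5, nothing longer is possible.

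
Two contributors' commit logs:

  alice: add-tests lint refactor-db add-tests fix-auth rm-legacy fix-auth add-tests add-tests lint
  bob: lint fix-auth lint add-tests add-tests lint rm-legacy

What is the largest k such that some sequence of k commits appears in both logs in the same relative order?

One common subsequence of length 5: lint (alice #2, bob #1), then fix-auth (alice #5, bob #2), then add-tests (alice #8, bob #4), then add-tests (alice #9, bob #5), then lint (alice #10, bob #6). dp[10][7] = 5 confirms this is the maximum.

5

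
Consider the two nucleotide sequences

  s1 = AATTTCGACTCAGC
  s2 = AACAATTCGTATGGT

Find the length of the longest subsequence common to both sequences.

9

Taking A [1,4] → A [2,5] → T [4,6] → T [5,7] → C [6,8] → G [7,9] → A [8,11] → T [10,12] → G [13,14] gives a common subsequence of length 9. The LCS DP gives dp[14][15] = 9, so this is optimal.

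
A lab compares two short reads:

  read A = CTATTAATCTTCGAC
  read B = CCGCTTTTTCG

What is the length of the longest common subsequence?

8

One common subsequence of length 8: C (read A #1, read B #4), T (read A #4, read B #5), T (read A #5, read B #6), T (read A #8, read B #7), T (read A #10, read B #8), T (read A #11, read B #9), C (read A #12, read B #10), G (read A #13, read B #11). dp[15][11] = 8 confirms this is the maximum.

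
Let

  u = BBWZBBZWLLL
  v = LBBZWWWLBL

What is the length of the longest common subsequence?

6

Let dp[i][j] be the LCS length of the first i characters of u and the first j characters of v. dp[i][j] = dp[i-1][j-1]+1 when the i-th and j-th characters match, else max(dp[i-1][j], dp[i][j-1]).
    ·  L  B  B  Z  W  W  W  L  B  L
 ·  0  0  0  0  0  0  0  0  0  0  0
 B  0  0  1  1  1  1  1  1  1  1  1
 B  0  0  1  2  2  2  2  2  2  2  2
 W  0  0  1  2  2  3  3  3  3  3  3
 Z  0  0  1  2  3  3  3  3  3  3  3
 B  0  0  1  2  3  3  3  3  3  4  4
 B  0  0  1  2  3  3  3  3  3  4  4
 Z  0  0  1  2  3  3  3  3  3  4  4
 W  0  0  1  2  3  4  4  4  4  4  4
 L  0  1  1  2  3  4  4  4  5  5  5
 L  0  1  1  2  3  4  4  4  5  5  6
 L  0  1  1  2  3  4  4  4  5  5  6
dp[11][10] = 6. One LCS (by backtracking along matches): BBWWLL.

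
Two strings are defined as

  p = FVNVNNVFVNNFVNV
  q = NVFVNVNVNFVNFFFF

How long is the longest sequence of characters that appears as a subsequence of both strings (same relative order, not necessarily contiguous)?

10

Match F (p #1, q #3); then V (p #2, q #4); then N (p #3, q #5); then V (p #4, q #6); then N (p #5, q #7); then N (p #6, q #9); then F (p #8, q #10); then V (p #9, q #11); then N (p #10, q #12); then F (p #12, q #16) — 10 characters in the same relative order in both, and the DP table's final entry dp[15][16] is also 10, so no common subsequence is longer.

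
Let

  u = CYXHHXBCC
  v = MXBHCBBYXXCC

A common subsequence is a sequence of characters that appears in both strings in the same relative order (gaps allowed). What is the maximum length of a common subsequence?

6

Match C (u #1, v #5) → Y (u #2, v #8) → X (u #3, v #9) → X (u #6, v #10) → C (u #8, v #11) → C (u #9, v #12) — 6 characters in the same relative order in both, and the DP table's final entry dp[9][12] is also 6, so no common subsequence is longer.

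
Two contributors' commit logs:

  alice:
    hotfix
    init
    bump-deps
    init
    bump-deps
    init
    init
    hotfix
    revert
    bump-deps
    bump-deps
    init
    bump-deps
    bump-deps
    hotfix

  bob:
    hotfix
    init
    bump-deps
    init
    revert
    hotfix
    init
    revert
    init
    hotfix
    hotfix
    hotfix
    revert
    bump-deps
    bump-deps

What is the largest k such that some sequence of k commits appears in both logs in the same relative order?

10

Match hotfix at alice[1]=bob[1]; then init at alice[2]=bob[2]; then bump-deps at alice[3]=bob[3]; then init at alice[4]=bob[4]; then init at alice[6]=bob[7]; then init at alice[7]=bob[9]; then hotfix at alice[8]=bob[12]; then revert at alice[9]=bob[13]; then bump-deps at alice[13]=bob[14]; then bump-deps at alice[14]=bob[15] — 10 commits in the same relative order in both. Since dp[15][15] = 10, nothing longer is possible.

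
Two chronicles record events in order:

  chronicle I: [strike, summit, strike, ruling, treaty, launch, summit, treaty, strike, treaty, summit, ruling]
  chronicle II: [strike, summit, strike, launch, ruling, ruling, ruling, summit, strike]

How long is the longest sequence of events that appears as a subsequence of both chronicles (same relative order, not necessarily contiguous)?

6

Taking strike (chronicle I #1, chronicle II #1), then summit (chronicle I #2, chronicle II #2), then strike (chronicle I #3, chronicle II #3), then ruling (chronicle I #4, chronicle II #7), then summit (chronicle I #7, chronicle II #8), then strike (chronicle I #9, chronicle II #9) gives a common subsequence of length 6. The LCS DP gives dp[12][9] = 6, so this is optimal.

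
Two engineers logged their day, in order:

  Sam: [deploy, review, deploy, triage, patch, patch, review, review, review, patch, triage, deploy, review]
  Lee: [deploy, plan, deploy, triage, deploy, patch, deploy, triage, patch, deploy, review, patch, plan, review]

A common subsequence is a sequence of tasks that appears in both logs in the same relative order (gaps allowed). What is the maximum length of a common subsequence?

Pick deploy (Sam #1, Lee #1) → deploy (Sam #3, Lee #3) → triage (Sam #4, Lee #4) → patch (Sam #5, Lee #6) → patch (Sam #6, Lee #9) → review (Sam #9, Lee #11) → patch (Sam #10, Lee #12) → review (Sam #13, Lee #14); all 8 tasks appear in both, in order, and the DP table's final entry dp[13][14] is also 8, so no common subsequence is longer.

8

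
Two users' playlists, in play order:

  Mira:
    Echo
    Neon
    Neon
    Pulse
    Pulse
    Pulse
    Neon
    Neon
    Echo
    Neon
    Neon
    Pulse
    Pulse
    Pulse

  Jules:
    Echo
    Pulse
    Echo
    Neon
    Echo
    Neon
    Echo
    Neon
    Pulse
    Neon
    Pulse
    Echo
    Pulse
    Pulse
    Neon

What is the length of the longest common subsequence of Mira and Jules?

10

Match Echo (Mira #1, Jules #1), then Pulse (Mira #4, Jules #2), then Neon (Mira #7, Jules #4), then Neon (Mira #8, Jules #6), then Echo (Mira #9, Jules #7), then Neon (Mira #10, Jules #8), then Neon (Mira #11, Jules #10), then Pulse (Mira #12, Jules #11), then Pulse (Mira #13, Jules #13), then Pulse (Mira #14, Jules #14) — 10 songs in the same relative order in both. dp[14][15] = 10 confirms this is the maximum.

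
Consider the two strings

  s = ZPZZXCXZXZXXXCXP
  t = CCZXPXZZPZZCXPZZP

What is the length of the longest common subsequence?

Taking Z [1,8], P [2,9], Z [3,10], Z [4,11], C [6,12], X [7,13], Z [8,15], Z [10,16], P [16,17] gives a common subsequence of length 9. Since dp[16][17] = 9, nothing longer is possible.

9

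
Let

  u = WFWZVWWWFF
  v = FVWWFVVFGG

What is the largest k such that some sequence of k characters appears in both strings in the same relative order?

Match F [2,1] → V [5,2] → W [7,3] → W [8,4] → F [9,5] → F [10,8] — 6 characters in the same relative order in both, and the DP table's final entry dp[10][10] is also 6, so no common subsequence is longer.

6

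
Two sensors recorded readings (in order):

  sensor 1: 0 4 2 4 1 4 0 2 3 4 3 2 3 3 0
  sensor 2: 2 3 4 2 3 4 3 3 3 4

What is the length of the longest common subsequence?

8

Let dp[i][j] be the LCS length of the first i values of sensor 1 and the first j values of sensor 2. dp[i][j] = dp[i-1][j-1]+1 when the i-th and j-th values match, else max(dp[i-1][j], dp[i][j-1]).
    ·  2  3  4  2  3  4  3  3  3  4
 ·  0  0  0  0  0  0  0  0  0  0  0
 0  0  0  0  0  0  0  0  0  0  0  0
 4  0  0  0  1  1  1  1  1  1  1  1
 2  0  1  1  1  2  2  2  2  2  2  2
 4  0  1  1  2  2  2  3  3  3  3  3
 1  0  1  1  2  2  2  3  3  3  3  3
 4  0  1  1  2  2  2  3  3  3  3  4
 0  0  1  1  2  2  2  3  3  3  3  4
 2  0  1  1  2  3  3  3  3  3  3  4
 3  0  1  2  2  3  4  4  4  4  4  4
 4  0  1  2  3  3  4  5  5  5  5  5
 3  0  1  2  3  3  4  5  6  6  6  6
 2  0  1  2  3  4  4  5  6  6  6  6
 3  0  1  2  3  4  5  5  6  7  7  7
 3  0  1  2  3  4  5  5  6  7  8  8
 0  0  1  2  3  4  5  5  6  7  8  8
dp[15][10] = 8. One LCS (by backtracking along matches): 2, 4, 2, 3, 4, 3, 3, 3.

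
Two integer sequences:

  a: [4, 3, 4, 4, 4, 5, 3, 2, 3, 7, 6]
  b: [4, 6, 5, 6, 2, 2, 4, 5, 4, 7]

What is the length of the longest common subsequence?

4

Match 4 [1,1], 4 [3,7], 4 [5,9], 7 [10,10] — 4 values in the same relative order in both. dp[11][10] = 4 confirms this is the maximum.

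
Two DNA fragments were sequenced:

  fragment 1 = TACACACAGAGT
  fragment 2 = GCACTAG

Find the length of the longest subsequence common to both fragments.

Let dp[i][j] be the LCS length of the first i bases of fragment 1 and the first j bases of fragment 2. dp[i][j] = dp[i-1][j-1]+1 when the i-th and j-th bases match, else max(dp[i-1][j], dp[i][j-1]).
    ·  G  C  A  C  T  A  G
 ·  0  0  0  0  0  0  0  0
 T  0  0  0  0  0  1  1  1
 A  0  0  0  1  1  1  2  2
 C  0  0  1  1  2  2  2  2
 A  0  0  1  2  2  2  3  3
 C  0  0  1  2  3  3  3  3
 A  0  0  1  2  3  3  4  4
 C  0  0  1  2  3  3  4  4
 A  0  0  1  2  3  3  4  4
 G  0  1  1  2  3  3  4  5
 A  0  1  1  2  3  3  4  5
 G  0  1  1  2  3  3  4  5
 T  0  1  1  2  3  4  4  5
dp[12][7] = 5. One LCS (by backtracking along matches): CACAG.

5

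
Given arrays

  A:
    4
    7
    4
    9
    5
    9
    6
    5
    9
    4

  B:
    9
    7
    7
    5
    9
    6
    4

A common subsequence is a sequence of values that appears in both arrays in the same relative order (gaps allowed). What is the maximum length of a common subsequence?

Taking 7 [2,3]; then 5 [5,4]; then 9 [6,5]; then 6 [7,6]; then 4 [10,7] gives a common subsequence of length 5. The LCS DP gives dp[10][7] = 5, so this is optimal.

5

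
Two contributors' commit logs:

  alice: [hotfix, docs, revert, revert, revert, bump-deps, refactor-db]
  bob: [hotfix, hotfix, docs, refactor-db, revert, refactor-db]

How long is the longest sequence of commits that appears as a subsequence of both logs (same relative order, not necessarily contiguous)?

Pick hotfix (alice #1, bob #2), docs (alice #2, bob #3), revert (alice #5, bob #5), refactor-db (alice #7, bob #6); all 4 commits appear in both, in order. Since dp[7][6] = 4, nothing longer is possible.

4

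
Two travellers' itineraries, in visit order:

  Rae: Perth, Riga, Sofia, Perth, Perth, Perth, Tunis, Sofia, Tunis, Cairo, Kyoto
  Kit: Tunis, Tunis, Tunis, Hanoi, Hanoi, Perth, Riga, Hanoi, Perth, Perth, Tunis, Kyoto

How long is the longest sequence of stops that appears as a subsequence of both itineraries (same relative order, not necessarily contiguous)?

6

Pick Perth at Rae[1]=Kit[6]; then Riga at Rae[2]=Kit[7]; then Perth at Rae[5]=Kit[9]; then Perth at Rae[6]=Kit[10]; then Tunis at Rae[9]=Kit[11]; then Kyoto at Rae[11]=Kit[12]; all 6 stops appear in both, in order. Since dp[11][12] = 6, nothing longer is possible.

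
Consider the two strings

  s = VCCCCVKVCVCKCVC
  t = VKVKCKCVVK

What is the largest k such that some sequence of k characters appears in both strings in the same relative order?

Let dp[i][j] be the LCS length of the first i characters of s and the first j characters of t. dp[i][j] = dp[i-1][j-1]+1 when the i-th and j-th characters match, else max(dp[i-1][j], dp[i][j-1]).
    ·  V  K  V  K  C  K  C  V  V  K
 ·  0  0  0  0  0  0  0  0  0  0  0
 V  0  1  1  1  1  1  1  1  1  1  1
 C  0  1  1  1  1  2  2  2  2  2  2
 C  0  1  1  1  1  2  2  3  3  3  3
 C  0  1  1  1  1  2  2  3  3  3  3
 C  0  1  1  1  1  2  2  3  3  3  3
 V  0  1  1  2  2  2  2  3  4  4  4
 K  0  1  2  2  3  3  3  3  4  4  5
 V  0  1  2  3  3  3  3  3  4  5  5
 C  0  1  2  3  3  4  4  4  4  5  5
 V  0  1  2  3  3  4  4  4  5  5  5
 C  0  1  2  3  3  4  4  5  5  5  5
 K  0  1  2  3  4  4  5  5  5  5  6
 C  0  1  2  3  4  5  5  6  6  6  6
 V  0  1  2  3  4  5  5  6  7  7  7
 C  0  1  2  3  4  5  5  6  7  7  7
dp[15][10] = 7. One LCS (by backtracking along matches): VVKCKCV.

7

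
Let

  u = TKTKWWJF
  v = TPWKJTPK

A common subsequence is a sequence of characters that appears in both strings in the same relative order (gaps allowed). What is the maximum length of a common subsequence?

4

One common subsequence of length 4: T [1,1], K [2,4], T [3,6], K [4,8]. The LCS DP gives dp[8][8] = 4, so this is optimal.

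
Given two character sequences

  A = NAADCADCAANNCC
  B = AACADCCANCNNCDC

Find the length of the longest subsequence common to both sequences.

Match A [2,1]; then A [3,2]; then C [5,3]; then A [6,4]; then D [7,5]; then C [8,7]; then A [9,8]; then N [11,11]; then N [12,12]; then C [13,13]; then C [14,15] — 11 characters in the same relative order in both. The LCS DP gives dp[14][15] = 11, so this is optimal.

11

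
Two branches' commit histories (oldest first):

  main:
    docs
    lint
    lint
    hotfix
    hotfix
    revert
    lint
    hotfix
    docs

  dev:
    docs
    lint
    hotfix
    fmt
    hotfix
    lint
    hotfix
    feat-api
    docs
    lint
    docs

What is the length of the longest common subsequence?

Match docs at main[1]=dev[1], then lint at main[3]=dev[2], then hotfix at main[4]=dev[3], then hotfix at main[5]=dev[5], then lint at main[7]=dev[6], then hotfix at main[8]=dev[7], then docs at main[9]=dev[11] — 7 commits in the same relative order in both. Since dp[9][11] = 7, nothing longer is possible.

7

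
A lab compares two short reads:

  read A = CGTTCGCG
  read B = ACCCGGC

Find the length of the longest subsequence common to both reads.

4

Let dp[i][j] be the LCS length of the first i bases of read A and the first j bases of read B. dp[i][j] = dp[i-1][j-1]+1 when the i-th and j-th bases match, else max(dp[i-1][j], dp[i][j-1]).
    ·  A  C  C  C  G  G  C
 ·  0  0  0  0  0  0  0  0
 C  0  0  1  1  1  1  1  1
 G  0  0  1  1  1  2  2  2
 T  0  0  1  1  1  2  2  2
 T  0  0  1  1  1  2  2  2
 C  0  0  1  2  2  2  2  3
 G  0  0  1  2  2  3  3  3
 C  0  0  1  2  3  3  3  4
 G  0  0  1  2  3  4  4  4
dp[8][7] = 4. One LCS (by backtracking along matches): CGGC.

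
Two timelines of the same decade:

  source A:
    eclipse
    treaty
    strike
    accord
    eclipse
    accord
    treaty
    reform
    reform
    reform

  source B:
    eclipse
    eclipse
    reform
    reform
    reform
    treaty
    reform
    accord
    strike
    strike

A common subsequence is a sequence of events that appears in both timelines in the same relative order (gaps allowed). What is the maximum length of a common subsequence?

5

Match eclipse (source A #1, source B #1) → eclipse (source A #5, source B #2) → reform (source A #8, source B #4) → reform (source A #9, source B #5) → reform (source A #10, source B #7) — 5 events in the same relative order in both. The LCS DP gives dp[10][10] = 5, so this is optimal.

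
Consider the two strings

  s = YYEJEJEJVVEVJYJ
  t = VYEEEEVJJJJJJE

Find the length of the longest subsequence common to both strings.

8

Pick Y [2,2], then E [3,3], then E [5,4], then E [7,5], then E [11,6], then V [12,7], then J [13,12], then J [15,13]; all 8 characters appear in both, in order. Since dp[15][14] = 8, nothing longer is possible.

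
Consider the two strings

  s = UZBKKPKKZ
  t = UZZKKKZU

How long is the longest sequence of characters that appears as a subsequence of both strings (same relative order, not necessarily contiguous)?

6

Pick U at s[1]=t[1], Z at s[2]=t[3], K at s[5]=t[4], K at s[7]=t[5], K at s[8]=t[6], Z at s[9]=t[7]; all 6 characters appear in both, in order. Since dp[9][8] = 6, nothing longer is possible.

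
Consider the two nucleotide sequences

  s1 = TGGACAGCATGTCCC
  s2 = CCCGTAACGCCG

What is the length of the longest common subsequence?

7

Pick T (s1 #1, s2 #5) → A (s1 #4, s2 #6) → A (s1 #6, s2 #7) → C (s1 #8, s2 #8) → G (s1 #11, s2 #9) → C (s1 #13, s2 #10) → C (s1 #14, s2 #11); all 7 bases appear in both, in order. The LCS DP gives dp[15][12] = 7, so this is optimal.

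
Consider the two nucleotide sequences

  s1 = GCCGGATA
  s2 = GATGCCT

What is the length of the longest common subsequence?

4

Let dp[i][j] be the LCS length of the first i bases of s1 and the first j bases of s2. dp[i][j] = dp[i-1][j-1]+1 when the i-th and j-th bases match, else max(dp[i-1][j], dp[i][j-1]).
    ·  G  A  T  G  C  C  T
 ·  0  0  0  0  0  0  0  0
 G  0  1  1  1  1  1  1  1
 C  0  1  1  1  1  2  2  2
 C  0  1  1  1  1  2  3  3
 G  0  1  1  1  2  2  3  3
 G  0  1  1  1  2  2  3  3
 A  0  1  2  2  2  2  3  3
 T  0  1  2  3  3  3  3  4
 A  0  1  2  3  3  3  3  4
dp[8][7] = 4. One LCS (by backtracking along matches): GCCT.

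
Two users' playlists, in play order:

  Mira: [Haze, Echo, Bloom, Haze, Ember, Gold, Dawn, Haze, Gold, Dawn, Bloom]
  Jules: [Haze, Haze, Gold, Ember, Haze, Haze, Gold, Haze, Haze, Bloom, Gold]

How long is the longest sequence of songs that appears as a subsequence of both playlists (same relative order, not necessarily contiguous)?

Pick Haze [1,1]; then Haze [4,2]; then Ember [5,4]; then Gold [6,7]; then Haze [8,9]; then Gold [9,11]; all 6 songs appear in both, in order, and the DP table's final entry dp[11][11] is also 6, so no common subsequence is longer.

6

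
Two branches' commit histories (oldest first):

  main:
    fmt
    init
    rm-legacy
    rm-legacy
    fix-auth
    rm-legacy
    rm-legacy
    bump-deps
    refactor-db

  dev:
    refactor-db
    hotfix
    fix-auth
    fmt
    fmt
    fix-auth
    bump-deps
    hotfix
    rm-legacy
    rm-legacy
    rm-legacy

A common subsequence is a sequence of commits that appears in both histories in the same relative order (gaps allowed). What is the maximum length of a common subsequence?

4

Taking fmt (main #1, dev #5), then rm-legacy (main #4, dev #9), then rm-legacy (main #6, dev #10), then rm-legacy (main #7, dev #11) gives a common subsequence of length 4. The LCS DP gives dp[9][11] = 4, so this is optimal.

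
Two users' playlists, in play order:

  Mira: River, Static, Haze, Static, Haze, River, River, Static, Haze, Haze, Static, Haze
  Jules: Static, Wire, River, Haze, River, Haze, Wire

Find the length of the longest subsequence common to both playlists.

Match River at Mira[1]=Jules[3], Haze at Mira[5]=Jules[4], River at Mira[7]=Jules[5], Haze at Mira[9]=Jules[6] — 4 songs in the same relative order in both. dp[12][7] = 4 confirms this is the maximum.

4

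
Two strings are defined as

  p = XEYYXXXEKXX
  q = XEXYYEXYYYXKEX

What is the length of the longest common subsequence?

Match X at p[1]=q[1], then E at p[2]=q[2], then Y at p[3]=q[4], then Y at p[4]=q[5], then X at p[5]=q[7], then X at p[6]=q[11], then E at p[8]=q[13], then X at p[11]=q[14] — 8 characters in the same relative order in both. Since dp[11][14] = 8, nothing longer is possible.

8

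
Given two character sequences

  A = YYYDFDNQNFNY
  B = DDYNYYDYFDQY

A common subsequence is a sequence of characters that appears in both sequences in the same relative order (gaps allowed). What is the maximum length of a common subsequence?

8

Pick Y at A[1]=B[3], then Y at A[2]=B[5], then Y at A[3]=B[6], then D at A[4]=B[7], then F at A[5]=B[9], then D at A[6]=B[10], then Q at A[8]=B[11], then Y at A[12]=B[12]; all 8 characters appear in both, in order, and the DP table's final entry dp[12][12] is also 8, so no common subsequence is longer.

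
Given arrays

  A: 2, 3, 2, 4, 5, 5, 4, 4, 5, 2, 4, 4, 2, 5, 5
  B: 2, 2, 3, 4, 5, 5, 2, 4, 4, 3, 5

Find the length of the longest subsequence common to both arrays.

9

Pick 2 [1,2]; then 3 [2,3]; then 4 [4,4]; then 5 [6,5]; then 5 [9,6]; then 2 [10,7]; then 4 [11,8]; then 4 [12,9]; then 5 [15,11]; all 9 values appear in both, in order. Since dp[15][11] = 9, nothing longer is possible.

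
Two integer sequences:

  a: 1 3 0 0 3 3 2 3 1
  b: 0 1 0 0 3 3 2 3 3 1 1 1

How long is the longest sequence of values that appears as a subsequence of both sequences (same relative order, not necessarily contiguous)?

Taking 1 at a[1]=b[2]; then 0 at a[3]=b[3]; then 0 at a[4]=b[4]; then 3 at a[5]=b[5]; then 3 at a[6]=b[6]; then 2 at a[7]=b[7]; then 3 at a[8]=b[9]; then 1 at a[9]=b[12] gives a common subsequence of length 8. The LCS DP gives dp[9][12] = 8, so this is optimal.

8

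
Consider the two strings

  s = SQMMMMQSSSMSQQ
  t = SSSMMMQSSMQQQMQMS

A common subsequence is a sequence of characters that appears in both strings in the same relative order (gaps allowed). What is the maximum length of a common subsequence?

One common subsequence of length 10: S at s[1]=t[3], then M at s[4]=t[4], then M at s[5]=t[5], then M at s[6]=t[6], then Q at s[7]=t[7], then S at s[9]=t[8], then S at s[10]=t[9], then M at s[11]=t[10], then Q at s[13]=t[13], then Q at s[14]=t[15], and the DP table's final entry dp[14][17] is also 10, so no common subsequence is longer.

10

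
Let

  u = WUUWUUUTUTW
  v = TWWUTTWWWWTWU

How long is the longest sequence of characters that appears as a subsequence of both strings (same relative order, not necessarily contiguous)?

6

Taking W at u[1]=v[2]; then W at u[4]=v[3]; then U at u[5]=v[4]; then T at u[8]=v[6]; then T at u[10]=v[11]; then W at u[11]=v[12] gives a common subsequence of length 6. Since dp[11][13] = 6, nothing longer is possible.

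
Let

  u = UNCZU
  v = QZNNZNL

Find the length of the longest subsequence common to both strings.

Let dp[i][j] be the LCS length of the first i characters of u and the first j characters of v. dp[i][j] = dp[i-1][j-1]+1 when the i-th and j-th characters match, else max(dp[i-1][j], dp[i][j-1]).
    ·  Q  Z  N  N  Z  N  L
 ·  0  0  0  0  0  0  0  0
 U  0  0  0  0  0  0  0  0
 N  0  0  0  1  1  1  1  1
 C  0  0  0  1  1  1  1  1
 Z  0  0  1  1  1  2  2  2
 U  0  0  1  1  1  2  2  2
dp[5][7] = 2. One LCS (by backtracking along matches): NZ.

2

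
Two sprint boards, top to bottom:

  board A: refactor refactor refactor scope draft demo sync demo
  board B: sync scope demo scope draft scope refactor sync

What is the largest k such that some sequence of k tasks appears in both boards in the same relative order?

Taking scope [4,4] → draft [5,5] → sync [7,8] gives a common subsequence of length 3. The LCS DP gives dp[8][8] = 3, so this is optimal.

3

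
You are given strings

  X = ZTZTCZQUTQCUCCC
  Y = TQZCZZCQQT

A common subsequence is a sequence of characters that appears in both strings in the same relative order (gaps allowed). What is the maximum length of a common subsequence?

Let dp[i][j] be the LCS length of the first i characters of X and the first j characters of Y. dp[i][j] = dp[i-1][j-1]+1 when the i-th and j-th characters match, else max(dp[i-1][j], dp[i][j-1]).
    ·  T  Q  Z  C  Z  Z  C  Q  Q  T
 ·  0  0  0  0  0  0  0  0  0  0  0
 Z  0  0  0  1  1  1  1  1  1  1  1
 T  0  1  1  1  1  1  1  1  1  1  2
 Z  0  1  1  2  2  2  2  2  2  2  2
 T  0  1  1  2  2  2  2  2  2  2  3
 C  0  1  1  2  3  3  3  3  3  3  3
 Z  0  1  1  2  3  4  4  4  4  4  4
 Q  0  1  2  2  3  4  4  4  5  5  5
 U  0  1  2  2  3  4  4  4  5  5  5
 T  0  1  2  2  3  4  4  4  5  5  6
 Q  0  1  2  2  3  4  4  4  5  6  6
 C  0  1  2  2  3  4  4  5  5  6  6
 U  0  1  2  2  3  4  4  5  5  6  6
 C  0  1  2  2  3  4  4  5  5  6  6
 C  0  1  2  2  3  4  4  5  5  6  6
 C  0  1  2  2  3  4  4  5  5  6  6
dp[15][10] = 6. One LCS (by backtracking along matches): TZCZQT.

6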